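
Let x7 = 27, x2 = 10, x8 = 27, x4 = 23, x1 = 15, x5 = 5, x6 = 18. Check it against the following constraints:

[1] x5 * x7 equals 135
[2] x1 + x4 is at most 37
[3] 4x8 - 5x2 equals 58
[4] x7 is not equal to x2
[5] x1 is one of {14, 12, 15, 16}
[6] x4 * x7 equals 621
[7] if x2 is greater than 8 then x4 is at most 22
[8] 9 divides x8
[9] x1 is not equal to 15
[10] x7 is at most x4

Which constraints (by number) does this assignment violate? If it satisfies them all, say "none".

Violated: 2, 7, 9, and 10.

[1] x5 * x7 = 5 * 27 = 135 — satisfied.
[2] x1 + x4 = 15 + 23 = 38; 38 > 37, bound 37 not met — violated.
[3] 4x8 - 5x2 = 4(27) - 5(10) = 58 — satisfied.
[4] x7 = 27, x2 = 10; distinct — satisfied.
[5] x1 = 15 is in {14, 12, 15, 16} — satisfied.
[6] x4 * x7 = 23 * 27 = 621 — satisfied.
[7] x2 = 10 > 8, so we need x4 ≤ 22; but x4 = 23 > 22 — violated.
[8] 27 / 9 = 3, so 9 divides 27 — satisfied.
[9] x1 = 15, but 15 is required to differ — violated.
[10] x7 = 27, x4 = 23; 27 > 23 (want ≤) — violated.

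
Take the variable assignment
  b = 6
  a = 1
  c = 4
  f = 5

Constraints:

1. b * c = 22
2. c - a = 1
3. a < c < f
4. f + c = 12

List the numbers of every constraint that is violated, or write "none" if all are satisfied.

Constraints 1, 2, and 4 are violated.

1. b * c = 6 * 4 = 24, not 22 — does not hold.
2. c - a = 4 - 1 = 3, not 1 — does not hold.
3. values 1 < 4 < 5 — holds.
4. f + c = 5 + 4 = 9, not 12 — does not hold.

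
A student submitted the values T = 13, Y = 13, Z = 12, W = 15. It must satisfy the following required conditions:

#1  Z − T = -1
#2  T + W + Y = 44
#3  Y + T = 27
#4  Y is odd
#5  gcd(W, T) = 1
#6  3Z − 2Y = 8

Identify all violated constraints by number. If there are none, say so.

Violated: 2, 3, 6.

#1 Z − T = 12 − 13 = -1  yes
#2 T + W + Y = 13 + 15 + 13 = 41, not 44  no
#3 Y + T = 13 + 13 = 26, not 27  no
#4 Y = 13 is odd  yes
#5 gcd(15, 13) = 1  yes
#6 3Z − 2Y = 3(12) − 2(13) = 10, not 8  no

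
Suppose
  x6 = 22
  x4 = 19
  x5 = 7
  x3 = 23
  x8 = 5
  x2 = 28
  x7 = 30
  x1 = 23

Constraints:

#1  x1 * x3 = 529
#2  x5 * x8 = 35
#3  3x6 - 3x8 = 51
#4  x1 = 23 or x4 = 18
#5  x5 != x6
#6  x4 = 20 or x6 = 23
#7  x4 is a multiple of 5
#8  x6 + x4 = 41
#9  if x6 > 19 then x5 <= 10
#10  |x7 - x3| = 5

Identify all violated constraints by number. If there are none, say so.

No — constraints 6, 7, 10 are not satisfied.

#1 x1 * x3 = 23 * 23 = 529 — holds.
#2 x5 * x8 = 7 * 5 = 35 — holds.
#3 3x6 - 3x8 = 3(22) - 3(5) = 51 — holds.
#4 x1 = 23 = 23 (first disjunct) — holds.
#5 x5 = 7, x6 = 22; distinct — holds.
#6 x4 = 19 ≠ 20 and x6 = 22 ≠ 23; both disjuncts false — fails.
#7 19 = 5*3 + 4, so 5 does not divide 19 — fails.
#8 x6 + x4 = 22 + 19 = 41 — holds.
#9 x6 = 22 > 19, so we need x5 ≤ 10; x5 = 7 ≤ 10 — holds.
#10 |30 - 23| = 7, not 5 — fails.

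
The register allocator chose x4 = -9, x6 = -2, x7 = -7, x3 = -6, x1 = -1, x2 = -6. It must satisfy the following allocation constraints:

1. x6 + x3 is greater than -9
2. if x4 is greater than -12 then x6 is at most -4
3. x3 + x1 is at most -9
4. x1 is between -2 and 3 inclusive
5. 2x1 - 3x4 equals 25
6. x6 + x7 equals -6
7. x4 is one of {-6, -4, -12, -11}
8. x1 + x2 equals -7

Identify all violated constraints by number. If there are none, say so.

No — constraints 2, 3, 6, and 7 are not satisfied.

1. x6 + x3 = -2 + (-6) = -8; -8 > -9 — holds.
2. x4 = -9 > -12, so we need x6 ≤ -4; but x6 = -2 > -4 — does not hold.
3. x3 + x1 = -6 + (-1) = -7; -7 > -9, bound -9 not met — does not hold.
4. x1 = -1 lies in [-2, 3] — holds.
5. 2x1 - 3x4 = 2(-1) - 3(-9) = 25 — holds.
6. x6 + x7 = -2 + (-7) = -9, not -6 — does not hold.
7. x4 = -9 is not in {-6, -4, -12, -11} — does not hold.
8. x1 + x2 = -1 + (-6) = -7 — holds.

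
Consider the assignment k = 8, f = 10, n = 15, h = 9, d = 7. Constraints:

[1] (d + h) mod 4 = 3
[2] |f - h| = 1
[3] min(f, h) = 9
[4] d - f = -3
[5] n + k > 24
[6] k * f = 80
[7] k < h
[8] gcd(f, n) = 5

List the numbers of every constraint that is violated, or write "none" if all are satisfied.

The assignment fails constraints 1 and 5.

[1] d + h = 16; 16 mod 4 = 0, not 3 — does not hold.
[2] |10 - 9| = 1 — holds.
[3] min(10, 9) = 9 — holds.
[4] d - f = 7 - 10 = -3 — holds.
[5] n + k = 15 + 8 = 23; 23 ≤ 24, bound 24 not met — does not hold.
[6] k * f = 8 * 10 = 80 — holds.
[7] k = 8, h = 9; 8 < 9 — holds.
[8] gcd(10, 15) = 5 — holds.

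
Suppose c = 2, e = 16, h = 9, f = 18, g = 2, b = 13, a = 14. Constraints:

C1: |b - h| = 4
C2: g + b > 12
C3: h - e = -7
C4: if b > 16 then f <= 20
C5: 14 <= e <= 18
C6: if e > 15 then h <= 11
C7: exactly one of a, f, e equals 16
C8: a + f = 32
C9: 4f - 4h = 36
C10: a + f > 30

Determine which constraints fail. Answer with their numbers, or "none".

C1: |13 - 9| = 4 — holds.
C2: g + b = 2 + 13 = 15; 15 > 12 — holds.
C3: h - e = 9 - 16 = -7 — holds.
C4: b = 13, not > 16; antecedent false, conditional vacuously true — holds.
C5: e = 16 lies in [14, 18] — holds.
C6: e = 16 > 15, so we need h ≤ 11; h = 9 ≤ 11 — holds.
C7: a=14, f=18, e=16; 1 of them equals 16 — holds.
C8: a + f = 14 + 18 = 32 — holds.
C9: 4f - 4h = 4(18) - 4(9) = 36 — holds.
C10: a + f = 14 + 18 = 32; 32 > 30 — holds.

All constraints are satisfied.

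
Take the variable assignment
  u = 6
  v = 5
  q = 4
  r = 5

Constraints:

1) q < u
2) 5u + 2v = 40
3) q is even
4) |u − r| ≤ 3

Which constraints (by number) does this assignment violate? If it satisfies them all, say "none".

1) q = 4, u = 6; 4 < 6  OK
2) 5u + 2v = 5(6) + 2(5) = 40  OK
3) q = 4 is even  OK
4) |6 − 5| = 1; 1 ≤ 3  OK

None — every constraint holds.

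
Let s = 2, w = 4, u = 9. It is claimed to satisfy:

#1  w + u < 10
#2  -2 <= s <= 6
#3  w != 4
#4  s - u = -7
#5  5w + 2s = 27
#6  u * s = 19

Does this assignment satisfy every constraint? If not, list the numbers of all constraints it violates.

#1 w + u = 4 + 9 = 13; 13 ≥ 10, bound 10 not met  ✗
#2 s = 2 lies in [-2, 6]  ✓
#3 w = 4, but 4 is required to differ  ✗
#4 s - u = 2 - 9 = -7  ✓
#5 5w + 2s = 5(4) + 2(2) = 24, not 27  ✗
#6 u * s = 9 * 2 = 18, not 19  ✗

Constraints 1, 3, 5, and 6 are violated.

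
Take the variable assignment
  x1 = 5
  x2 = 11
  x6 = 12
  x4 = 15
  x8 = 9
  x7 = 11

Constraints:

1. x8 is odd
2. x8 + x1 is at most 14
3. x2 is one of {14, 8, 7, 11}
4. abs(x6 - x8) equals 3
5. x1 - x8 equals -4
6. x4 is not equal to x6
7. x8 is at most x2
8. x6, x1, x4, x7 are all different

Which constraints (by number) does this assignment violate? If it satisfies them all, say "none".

The assignment satisfies every constraint.

1. x8 = 9 is odd — satisfied.
2. x8 + x1 = 9 + 5 = 14; 14 ≤ 14 — satisfied.
3. x2 = 11 is in {14, 8, 7, 11} — satisfied.
4. abs(12 - 9) = 3 — satisfied.
5. x1 - x8 = 5 - 9 = -4 — satisfied.
6. x4 = 15, x6 = 12; distinct — satisfied.
7. x8 = 9, x2 = 11; 9 ≤ 11 — satisfied.
8. values 12, 5, 15, 11 are pairwise distinct — satisfied.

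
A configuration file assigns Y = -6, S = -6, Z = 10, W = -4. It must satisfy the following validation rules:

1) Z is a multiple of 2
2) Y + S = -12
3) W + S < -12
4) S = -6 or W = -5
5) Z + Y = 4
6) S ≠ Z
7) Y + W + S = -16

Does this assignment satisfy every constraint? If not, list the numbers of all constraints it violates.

1) 10 / 2 = 5, so 2 divides 10  yes
2) Y + S = -6 + (-6) = -12  yes
3) W + S = -4 + (-6) = -10; -10 ≥ -12, bound -12 not met  no
4) S = -6 = -6 (first disjunct)  yes
5) Z + Y = 10 + (-6) = 4  yes
6) S = -6, Z = 10; distinct  yes
7) Y + W + S = -6 + (-4) + (-6) = -16  yes

The assignment fails constraint 3.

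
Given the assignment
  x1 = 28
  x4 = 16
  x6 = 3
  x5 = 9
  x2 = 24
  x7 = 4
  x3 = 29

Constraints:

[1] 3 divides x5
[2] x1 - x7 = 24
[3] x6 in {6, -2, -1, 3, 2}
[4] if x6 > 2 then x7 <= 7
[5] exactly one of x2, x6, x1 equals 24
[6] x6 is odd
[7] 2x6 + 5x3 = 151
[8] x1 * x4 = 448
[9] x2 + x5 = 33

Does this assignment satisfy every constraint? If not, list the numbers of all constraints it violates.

All constraints are satisfied.

[1] 9 / 3 = 3, so 3 divides 9 — satisfied.
[2] x1 - x7 = 28 - 4 = 24 — satisfied.
[3] x6 = 3 is in {6, -2, -1, 3, 2} — satisfied.
[4] x6 = 3 > 2, so we need x7 ≤ 7; x7 = 4 ≤ 7 — satisfied.
[5] x2=24, x6=3, x1=28; 1 of them equals 24 — satisfied.
[6] x6 = 3 is odd — satisfied.
[7] 2x6 + 5x3 = 2(3) + 5(29) = 151 — satisfied.
[8] x1 * x4 = 28 * 16 = 448 — satisfied.
[9] x2 + x5 = 24 + 9 = 33 — satisfied.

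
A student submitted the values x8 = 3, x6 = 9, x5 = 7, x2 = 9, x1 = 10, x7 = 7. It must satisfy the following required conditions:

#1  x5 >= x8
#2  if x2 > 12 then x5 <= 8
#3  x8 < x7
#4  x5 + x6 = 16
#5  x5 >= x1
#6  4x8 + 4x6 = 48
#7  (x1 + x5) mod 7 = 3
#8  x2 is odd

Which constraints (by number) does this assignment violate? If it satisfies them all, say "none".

No — constraint 5 is not satisfied.

#1 x5 = 7, x8 = 3; 7 ≥ 3 — holds.
#2 x2 = 9, not > 12; antecedent false, conditional vacuously true — holds.
#3 x8 = 3, x7 = 7; 3 < 7 — holds.
#4 x5 + x6 = 7 + 9 = 16 — holds.
#5 x5 = 7, x1 = 10; 7 < 10 (want ≥) — fails.
#6 4x8 + 4x6 = 4(3) + 4(9) = 48 — holds.
#7 x1 + x5 = 17; 17 mod 7 = 3 — holds.
#8 x2 = 9 is odd — holds.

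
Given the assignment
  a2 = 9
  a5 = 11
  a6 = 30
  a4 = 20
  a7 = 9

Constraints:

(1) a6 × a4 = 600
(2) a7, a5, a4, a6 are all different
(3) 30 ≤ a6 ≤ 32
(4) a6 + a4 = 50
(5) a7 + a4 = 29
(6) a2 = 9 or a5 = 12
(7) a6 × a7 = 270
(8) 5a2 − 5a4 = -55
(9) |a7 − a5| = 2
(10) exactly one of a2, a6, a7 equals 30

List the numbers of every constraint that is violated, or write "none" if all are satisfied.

No violations.

(1) a6 × a4 = 30 × 20 = 600 — holds.
(2) values 9, 11, 20, 30 are pairwise distinct — holds.
(3) a6 = 30 lies in [30, 32] — holds.
(4) a6 + a4 = 30 + 20 = 50 — holds.
(5) a7 + a4 = 9 + 20 = 29 — holds.
(6) a2 = 9 = 9 (first disjunct) — holds.
(7) a6 × a7 = 30 × 9 = 270 — holds.
(8) 5a2 − 5a4 = 5(9) − 5(20) = -55 — holds.
(9) |9 − 11| = 2 — holds.
(10) a2=9, a6=30, a7=9; 1 of them equals 30 — holds.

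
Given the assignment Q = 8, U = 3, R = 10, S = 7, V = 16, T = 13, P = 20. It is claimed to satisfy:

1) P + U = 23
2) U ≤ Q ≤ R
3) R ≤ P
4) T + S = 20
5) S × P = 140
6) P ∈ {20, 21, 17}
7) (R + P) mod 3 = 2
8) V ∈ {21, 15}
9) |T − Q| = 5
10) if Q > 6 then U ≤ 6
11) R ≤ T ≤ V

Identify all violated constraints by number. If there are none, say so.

Constraints 7 and 8 do not hold.

1) P + U = 20 + 3 = 23 — OK.
2) values 3 ≤ 8 ≤ 10 — OK.
3) R = 10, P = 20; 10 ≤ 20 — OK.
4) T + S = 13 + 7 = 20 — OK.
5) S × P = 7 × 20 = 140 — OK.
6) P = 20 is in {20, 21, 17} — OK.
7) R + P = 30; 30 mod 3 = 0, not 2 — violated.
8) V = 16 is not in {21, 15} — violated.
9) |13 − 8| = 5 — OK.
10) Q = 8 > 6, so we need U ≤ 6; U = 3 ≤ 6 — OK.
11) values 10 ≤ 13 ≤ 16 — OK.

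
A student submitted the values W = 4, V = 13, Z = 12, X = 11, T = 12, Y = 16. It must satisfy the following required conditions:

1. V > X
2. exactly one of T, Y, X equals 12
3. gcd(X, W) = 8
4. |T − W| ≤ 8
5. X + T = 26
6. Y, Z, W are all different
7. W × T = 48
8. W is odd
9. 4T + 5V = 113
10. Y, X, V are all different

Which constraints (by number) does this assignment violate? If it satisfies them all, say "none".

1. V = 13, X = 11; 13 > 11  ✓
2. T=12, Y=16, X=11; 1 of them equals 12  ✓
3. gcd(11, 4) = 1, not 8  ✗
4. |12 − 4| = 8; 8 ≤ 8  ✓
5. X + T = 11 + 12 = 23, not 26  ✗
6. values 16, 12, 4 are pairwise distinct  ✓
7. W × T = 4 × 12 = 48  ✓
8. W = 4 is even  ✗
9. 4T + 5V = 4(12) + 5(13) = 113  ✓
10. values 16, 11, 13 are pairwise distinct  ✓

Violated: 3, 5, 8.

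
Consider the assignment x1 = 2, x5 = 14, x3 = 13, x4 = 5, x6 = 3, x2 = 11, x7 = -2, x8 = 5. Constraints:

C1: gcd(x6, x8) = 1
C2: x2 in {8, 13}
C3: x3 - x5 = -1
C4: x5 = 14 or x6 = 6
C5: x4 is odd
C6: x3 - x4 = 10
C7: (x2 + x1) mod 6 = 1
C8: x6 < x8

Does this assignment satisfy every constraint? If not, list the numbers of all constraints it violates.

C1: gcd(3, 5) = 1 — satisfied.
C2: x2 = 11 is not in {8, 13} — violated.
C3: x3 - x5 = 13 - 14 = -1 — satisfied.
C4: x5 = 14 = 14 (first disjunct) — satisfied.
C5: x4 = 5 is odd — satisfied.
C6: x3 - x4 = 13 - 5 = 8, not 10 — violated.
C7: x2 + x1 = 13; 13 mod 6 = 1 — satisfied.
C8: x6 = 3, x8 = 5; 3 < 5 — satisfied.

No — constraints 2 and 6 are not satisfied.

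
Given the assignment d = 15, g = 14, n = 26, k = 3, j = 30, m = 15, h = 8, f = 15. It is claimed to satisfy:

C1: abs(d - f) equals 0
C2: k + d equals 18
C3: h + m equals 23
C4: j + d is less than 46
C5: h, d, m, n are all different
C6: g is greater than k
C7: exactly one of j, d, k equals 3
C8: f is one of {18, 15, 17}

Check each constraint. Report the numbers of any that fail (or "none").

C1: abs(15 - 15) = 0 — holds.
C2: k + d = 3 + 15 = 18 — holds.
C3: h + m = 8 + 15 = 23 — holds.
C4: j + d = 30 + 15 = 45; 45 < 46 — holds.
C5: d = m = 15, not all different — fails.
C6: g = 14, k = 3; 14 > 3 — holds.
C7: j=30, d=15, k=3; 1 of them equals 3 — holds.
C8: f = 15 is in {18, 15, 17} — holds.

The assignment fails constraint 5.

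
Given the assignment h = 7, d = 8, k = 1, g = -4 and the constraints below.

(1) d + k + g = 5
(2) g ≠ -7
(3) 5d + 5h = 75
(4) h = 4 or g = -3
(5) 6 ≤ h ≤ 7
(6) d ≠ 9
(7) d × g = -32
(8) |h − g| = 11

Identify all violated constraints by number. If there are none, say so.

Violated: 4.

(1) d + k + g = 8 + 1 + (-4) = 5 — satisfied.
(2) g = -4, and -4 ≠ -7 — satisfied.
(3) 5d + 5h = 5(8) + 5(7) = 75 — satisfied.
(4) h = 7 ≠ 4 and g = -4 ≠ -3; both disjuncts false — violated.
(5) h = 7 lies in [6, 7] — satisfied.
(6) d = 8, and 8 ≠ 9 — satisfied.
(7) d × g = 8 × (-4) = -32 — satisfied.
(8) |7 − (-4)| = 11 — satisfied.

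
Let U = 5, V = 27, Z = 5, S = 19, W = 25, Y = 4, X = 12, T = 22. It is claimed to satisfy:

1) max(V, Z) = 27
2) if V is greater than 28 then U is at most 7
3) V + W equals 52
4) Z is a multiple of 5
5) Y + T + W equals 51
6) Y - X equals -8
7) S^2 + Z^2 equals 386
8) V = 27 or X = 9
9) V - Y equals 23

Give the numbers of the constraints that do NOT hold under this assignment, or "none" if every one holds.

1) max(27, 5) = 27 — satisfied.
2) V = 27, not > 28; antecedent false, conditional vacuously true — satisfied.
3) V + W = 27 + 25 = 52 — satisfied.
4) 5 / 5 = 1, so 5 divides 5 — satisfied.
5) Y + T + W = 4 + 22 + 25 = 51 — satisfied.
6) Y - X = 4 - 12 = -8 — satisfied.
7) S^2 + Z^2 = 19^2 + 5^2 = 361 + 25 = 386 — satisfied.
8) V = 27 = 27 (first disjunct) — satisfied.
9) V - Y = 27 - 4 = 23 — satisfied.

None — every constraint holds.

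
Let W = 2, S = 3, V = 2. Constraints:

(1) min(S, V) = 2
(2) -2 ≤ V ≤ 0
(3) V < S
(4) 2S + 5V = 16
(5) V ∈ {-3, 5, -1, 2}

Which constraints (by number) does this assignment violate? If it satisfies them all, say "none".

(1) min(3, 2) = 2  yes
(2) V = 2 is outside [-2, 0]  no
(3) V = 2, S = 3; 2 < 3  yes
(4) 2S + 5V = 2(3) + 5(2) = 16  yes
(5) V = 2 is in {-3, 5, -1, 2}  yes

No — constraint 2 is not satisfied.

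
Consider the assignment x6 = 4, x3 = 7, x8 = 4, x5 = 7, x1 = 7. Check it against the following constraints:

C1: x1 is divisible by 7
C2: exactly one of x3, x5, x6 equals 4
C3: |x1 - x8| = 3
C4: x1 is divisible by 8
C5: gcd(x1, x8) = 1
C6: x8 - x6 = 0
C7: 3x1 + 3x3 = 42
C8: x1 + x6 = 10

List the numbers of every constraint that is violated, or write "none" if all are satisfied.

Violated: 4, 8.

C1: 7 / 7 = 1, so 7 divides 7  ✔
C2: x3=7, x5=7, x6=4; 1 of them equals 4  ✔
C3: |7 - 4| = 3  ✔
C4: 7 = 8*0 + 7, so 8 does not divide 7  ✘
C5: gcd(7, 4) = 1  ✔
C6: x8 - x6 = 4 - 4 = 0  ✔
C7: 3x1 + 3x3 = 3(7) + 3(7) = 42  ✔
C8: x1 + x6 = 7 + 4 = 11, not 10  ✘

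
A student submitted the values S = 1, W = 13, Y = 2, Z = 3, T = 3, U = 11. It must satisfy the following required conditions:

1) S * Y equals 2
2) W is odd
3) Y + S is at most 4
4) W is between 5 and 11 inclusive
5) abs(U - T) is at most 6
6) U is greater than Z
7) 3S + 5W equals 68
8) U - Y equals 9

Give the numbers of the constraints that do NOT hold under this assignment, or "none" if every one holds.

The assignment fails constraints 4 and 5.

1) S * Y = 1 * 2 = 2 — OK.
2) W = 13 is odd — OK.
3) Y + S = 2 + 1 = 3; 3 ≤ 4 — OK.
4) W = 13 is outside [5, 11] — violated.
5) abs(11 - 3) = 8; 8 > 6, exceeds bound 6 — violated.
6) U = 11, Z = 3; 11 > 3 — OK.
7) 3S + 5W = 3(1) + 5(13) = 68 — OK.
8) U - Y = 11 - 2 = 9 — OK.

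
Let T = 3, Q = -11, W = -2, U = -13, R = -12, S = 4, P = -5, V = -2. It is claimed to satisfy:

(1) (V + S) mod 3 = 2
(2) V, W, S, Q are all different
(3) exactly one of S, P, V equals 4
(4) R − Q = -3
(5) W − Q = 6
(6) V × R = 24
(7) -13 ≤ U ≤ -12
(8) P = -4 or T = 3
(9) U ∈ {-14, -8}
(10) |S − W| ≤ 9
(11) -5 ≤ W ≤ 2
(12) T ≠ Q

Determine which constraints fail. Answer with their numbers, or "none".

(1) V + S = 2; 2 mod 3 = 2 — holds.
(2) V = W = -2, not all different — fails.
(3) S=4, P=-5, V=-2; 1 of them equals 4 — holds.
(4) R − Q = -12 − (-11) = -1, not -3 — fails.
(5) W − Q = -2 − (-11) = 9, not 6 — fails.
(6) V × R = -2 × (-12) = 24 — holds.
(7) U = -13 lies in [-13, -12] — holds.
(8) P = -5 ≠ -4, but T = 3 = 3 (second disjunct) — holds.
(9) U = -13 is not in {-14, -8} — fails.
(10) |4 − (-2)| = 6; 6 ≤ 9 — holds.
(11) W = -2 lies in [-5, 2] — holds.
(12) T = 3, Q = -11; distinct — holds.

The assignment fails constraints 2, 4, 5, and 9.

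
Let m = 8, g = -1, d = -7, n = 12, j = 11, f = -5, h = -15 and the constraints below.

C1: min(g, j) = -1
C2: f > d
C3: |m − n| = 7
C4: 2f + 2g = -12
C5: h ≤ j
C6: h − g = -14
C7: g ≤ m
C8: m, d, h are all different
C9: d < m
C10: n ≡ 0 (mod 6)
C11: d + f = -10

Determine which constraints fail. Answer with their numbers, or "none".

C1: min(-1, 11) = -1 — OK.
C2: f = -5, d = -7; -5 > -7 — OK.
C3: |8 − 12| = 4, not 7 — violated.
C4: 2f + 2g = 2(-5) + 2(-1) = -12 — OK.
C5: h = -15, j = 11; -15 ≤ 11 — OK.
C6: h − g = -15 − (-1) = -14 — OK.
C7: g = -1, m = 8; -1 ≤ 8 — OK.
C8: values 8, -7, -15 are pairwise distinct — OK.
C9: d = -7, m = 8; -7 < 8 — OK.
C10: 12 mod 6 = 0 — OK.
C11: d + f = -7 + (-5) = -12, not -10 — violated.

Constraints 3 and 11 are violated.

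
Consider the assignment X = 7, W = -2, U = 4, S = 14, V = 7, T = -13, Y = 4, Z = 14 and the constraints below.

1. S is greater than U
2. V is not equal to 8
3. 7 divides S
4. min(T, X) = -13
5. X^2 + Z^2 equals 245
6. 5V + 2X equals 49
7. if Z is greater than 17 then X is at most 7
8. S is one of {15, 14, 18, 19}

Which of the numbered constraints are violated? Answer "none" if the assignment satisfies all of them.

None — every constraint holds.

1. S = 14, U = 4; 14 > 4 — OK.
2. V = 7, and 7 ≠ 8 — OK.
3. 14 / 7 = 2, so 7 divides 14 — OK.
4. min(-13, 7) = -13 — OK.
5. X^2 + Z^2 = 7^2 + 14^2 = 49 + 196 = 245 — OK.
6. 5V + 2X = 5(7) + 2(7) = 49 — OK.
7. Z = 14, not > 17; antecedent false, conditional vacuously true — OK.
8. S = 14 is in {15, 14, 18, 19} — OK.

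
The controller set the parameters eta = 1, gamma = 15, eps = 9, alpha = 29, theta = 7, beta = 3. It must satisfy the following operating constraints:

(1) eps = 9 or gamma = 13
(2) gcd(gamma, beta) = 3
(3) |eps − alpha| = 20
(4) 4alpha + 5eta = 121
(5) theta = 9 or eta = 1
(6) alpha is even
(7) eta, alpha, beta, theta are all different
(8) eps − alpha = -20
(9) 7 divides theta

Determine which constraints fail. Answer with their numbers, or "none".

(1) eps = 9 = 9 (first disjunct) — satisfied.
(2) gcd(15, 3) = 3 — satisfied.
(3) |9 − 29| = 20 — satisfied.
(4) 4alpha + 5eta = 4(29) + 5(1) = 121 — satisfied.
(5) theta = 7 ≠ 9, but eta = 1 = 1 (second disjunct) — satisfied.
(6) alpha = 29 is odd — violated.
(7) values 1, 29, 3, 7 are pairwise distinct — satisfied.
(8) eps − alpha = 9 − 29 = -20 — satisfied.
(9) 7 / 7 = 1, so 7 divides 7 — satisfied.

No — constraint 6 is not satisfied.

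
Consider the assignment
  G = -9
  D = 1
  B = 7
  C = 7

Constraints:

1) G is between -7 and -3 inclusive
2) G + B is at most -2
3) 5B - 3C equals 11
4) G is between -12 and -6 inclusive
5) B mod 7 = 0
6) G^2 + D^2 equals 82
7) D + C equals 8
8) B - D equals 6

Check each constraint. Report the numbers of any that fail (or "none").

Violated: 1, 3.

1) G = -9 is outside [-7, -3]  ✘
2) G + B = -9 + 7 = -2; -2 ≤ -2  ✔
3) 5B - 3C = 5(7) - 3(7) = 14, not 11  ✘
4) G = -9 lies in [-12, -6]  ✔
5) 7 mod 7 = 0  ✔
6) G^2 + D^2 = (-9)^2 + 1^2 = 81 + 1 = 82  ✔
7) D + C = 1 + 7 = 8  ✔
8) B - D = 7 - 1 = 6  ✔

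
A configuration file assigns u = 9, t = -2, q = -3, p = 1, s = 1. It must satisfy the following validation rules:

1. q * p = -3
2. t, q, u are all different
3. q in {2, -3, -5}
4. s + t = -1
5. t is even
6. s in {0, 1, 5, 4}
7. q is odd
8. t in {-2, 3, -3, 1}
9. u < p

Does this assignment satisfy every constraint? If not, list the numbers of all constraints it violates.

Constraint 9 does not hold.

1. q * p = -3 * 1 = -3 — OK.
2. values -2, -3, 9 are pairwise distinct — OK.
3. q = -3 is in {2, -3, -5} — OK.
4. s + t = 1 + (-2) = -1 — OK.
5. t = -2 is even — OK.
6. s = 1 is in {0, 1, 5, 4} — OK.
7. q = -3 is odd — OK.
8. t = -2 is in {-2, 3, -3, 1} — OK.
9. u = 9, p = 1; 9 ≥ 1 (want <) — violated.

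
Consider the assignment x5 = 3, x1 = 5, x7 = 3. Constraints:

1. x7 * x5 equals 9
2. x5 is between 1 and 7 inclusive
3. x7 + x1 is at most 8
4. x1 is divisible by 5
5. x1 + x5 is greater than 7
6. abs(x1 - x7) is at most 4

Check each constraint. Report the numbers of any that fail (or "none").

The assignment satisfies every constraint.

1. x7 * x5 = 3 * 3 = 9  ✓
2. x5 = 3 lies in [1, 7]  ✓
3. x7 + x1 = 3 + 5 = 8; 8 ≤ 8  ✓
4. 5 / 5 = 1, so 5 divides 5  ✓
5. x1 + x5 = 5 + 3 = 8; 8 > 7  ✓
6. abs(5 - 3) = 2; 2 ≤ 4  ✓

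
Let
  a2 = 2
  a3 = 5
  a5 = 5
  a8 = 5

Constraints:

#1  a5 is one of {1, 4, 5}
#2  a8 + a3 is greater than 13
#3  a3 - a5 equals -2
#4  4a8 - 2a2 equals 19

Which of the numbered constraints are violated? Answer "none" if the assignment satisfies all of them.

The assignment fails constraints 2, 3, and 4.

#1 a5 = 5 is in {1, 4, 5} — holds.
#2 a8 + a3 = 5 + 5 = 10; 10 ≤ 13, bound 13 not met — fails.
#3 a3 - a5 = 5 - 5 = 0, not -2 — fails.
#4 4a8 - 2a2 = 4(5) - 2(2) = 16, not 19 — fails.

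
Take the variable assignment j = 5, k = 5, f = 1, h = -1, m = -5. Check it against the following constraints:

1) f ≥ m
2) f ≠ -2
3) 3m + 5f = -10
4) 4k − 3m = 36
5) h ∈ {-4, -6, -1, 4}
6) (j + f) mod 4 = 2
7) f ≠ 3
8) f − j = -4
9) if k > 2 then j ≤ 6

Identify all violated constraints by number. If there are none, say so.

Violated: 4.

1) f = 1, m = -5; 1 ≥ -5  OK
2) f = 1, and 1 ≠ -2  OK
3) 3m + 5f = 3(-5) + 5(1) = -10  OK
4) 4k − 3m = 4(5) − 3(-5) = 35, not 36  FAIL
5) h = -1 is in {-4, -6, -1, 4}  OK
6) j + f = 6; 6 mod 4 = 2  OK
7) f = 1, and 1 ≠ 3  OK
8) f − j = 1 − 5 = -4  OK
9) k = 5 > 2, so we need j ≤ 6; j = 5 ≤ 6  OK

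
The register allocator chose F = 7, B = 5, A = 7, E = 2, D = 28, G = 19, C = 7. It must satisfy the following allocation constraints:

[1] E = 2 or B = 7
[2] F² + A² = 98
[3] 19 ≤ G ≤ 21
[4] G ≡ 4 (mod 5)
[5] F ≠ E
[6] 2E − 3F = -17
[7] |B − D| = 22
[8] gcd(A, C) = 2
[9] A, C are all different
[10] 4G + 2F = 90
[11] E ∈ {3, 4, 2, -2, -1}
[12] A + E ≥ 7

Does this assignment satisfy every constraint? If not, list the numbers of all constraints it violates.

[1] E = 2 = 2 (first disjunct) — satisfied.
[2] F² + A² = 7² + 7² = 49 + 49 = 98 — satisfied.
[3] G = 19 lies in [19, 21] — satisfied.
[4] 19 mod 5 = 4 — satisfied.
[5] F = 7, E = 2; distinct — satisfied.
[6] 2E − 3F = 2(2) − 3(7) = -17 — satisfied.
[7] |5 − 28| = 23, not 22 — violated.
[8] gcd(7, 7) = 7, not 2 — violated.
[9] A = C = 7, not all different — violated.
[10] 4G + 2F = 4(19) + 2(7) = 90 — satisfied.
[11] E = 2 is in {3, 4, 2, -2, -1} — satisfied.
[12] A + E = 7 + 2 = 9; 9 ≥ 7 — satisfied.

Constraints 7, 8, and 9 are violated.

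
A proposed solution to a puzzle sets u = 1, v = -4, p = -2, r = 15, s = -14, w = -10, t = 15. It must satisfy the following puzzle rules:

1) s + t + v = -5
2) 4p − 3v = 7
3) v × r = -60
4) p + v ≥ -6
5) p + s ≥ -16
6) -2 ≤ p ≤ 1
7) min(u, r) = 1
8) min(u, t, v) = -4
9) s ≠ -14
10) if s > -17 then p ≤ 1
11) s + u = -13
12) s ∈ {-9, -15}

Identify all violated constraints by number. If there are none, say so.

1) s + t + v = -14 + 15 + (-4) = -3, not -5 — does not hold.
2) 4p − 3v = 4(-2) − 3(-4) = 4, not 7 — does not hold.
3) v × r = -4 × 15 = -60 — holds.
4) p + v = -2 + (-4) = -6; -6 ≥ -6 — holds.
5) p + s = -2 + (-14) = -16; -16 ≥ -16 — holds.
6) p = -2 lies in [-2, 1] — holds.
7) min(1, 15) = 1 — holds.
8) min(1, 15, -4) = -4 — holds.
9) s = -14, but -14 is required to differ — does not hold.
10) s = -14 > -17, so we need p ≤ 1; p = -2 ≤ 1 — holds.
11) s + u = -14 + 1 = -13 — holds.
12) s = -14 is not in {-9, -15} — does not hold.

Violated: 1, 2, 9, and 12.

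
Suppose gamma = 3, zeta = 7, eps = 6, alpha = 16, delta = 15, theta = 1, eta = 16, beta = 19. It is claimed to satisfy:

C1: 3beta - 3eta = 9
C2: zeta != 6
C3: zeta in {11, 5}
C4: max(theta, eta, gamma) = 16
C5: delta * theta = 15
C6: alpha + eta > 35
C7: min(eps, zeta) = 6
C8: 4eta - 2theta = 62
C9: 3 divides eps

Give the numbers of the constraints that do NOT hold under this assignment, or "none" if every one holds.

No — constraints 3 and 6 are not satisfied.

C1: 3beta - 3eta = 3(19) - 3(16) = 9  OK
C2: zeta = 7, and 7 ≠ 6  OK
C3: zeta = 7 is not in {11, 5}  FAIL
C4: max(1, 16, 3) = 16  OK
C5: delta * theta = 15 * 1 = 15  OK
C6: alpha + eta = 16 + 16 = 32; 32 ≤ 35, bound 35 not met  FAIL
C7: min(6, 7) = 6  OK
C8: 4eta - 2theta = 4(16) - 2(1) = 62  OK
C9: 6 / 3 = 2, so 3 divides 6  OK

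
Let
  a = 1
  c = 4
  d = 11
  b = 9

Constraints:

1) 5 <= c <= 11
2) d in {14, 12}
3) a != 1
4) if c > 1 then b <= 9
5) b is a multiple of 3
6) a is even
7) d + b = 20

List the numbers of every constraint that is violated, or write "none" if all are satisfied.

1) c = 4 is outside [5, 11]  FAIL
2) d = 11 is not in {14, 12}  FAIL
3) a = 1, but 1 is required to differ  FAIL
4) c = 4 > 1, so we need b ≤ 9; b = 9 ≤ 9  OK
5) 9 / 3 = 3, so 3 divides 9  OK
6) a = 1 is odd  FAIL
7) d + b = 11 + 9 = 20  OK

The assignment fails constraints 1, 2, 3, and 6.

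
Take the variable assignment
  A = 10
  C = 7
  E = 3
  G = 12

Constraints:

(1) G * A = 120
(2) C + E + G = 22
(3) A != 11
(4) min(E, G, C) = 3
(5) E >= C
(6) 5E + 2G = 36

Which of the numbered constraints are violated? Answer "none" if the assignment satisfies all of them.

(1) G * A = 12 * 10 = 120  OK
(2) C + E + G = 7 + 3 + 12 = 22  OK
(3) A = 10, and 10 ≠ 11  OK
(4) min(3, 12, 7) = 3  OK
(5) E = 3, C = 7; 3 < 7 (want ≥)  FAIL
(6) 5E + 2G = 5(3) + 2(12) = 39, not 36  FAIL

The assignment fails constraints 5 and 6.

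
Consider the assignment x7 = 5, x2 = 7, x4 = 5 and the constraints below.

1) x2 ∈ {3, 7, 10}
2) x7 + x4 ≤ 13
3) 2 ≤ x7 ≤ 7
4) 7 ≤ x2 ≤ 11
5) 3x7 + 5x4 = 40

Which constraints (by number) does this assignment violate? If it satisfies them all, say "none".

The assignment satisfies every constraint.

1) x2 = 7 is in {3, 7, 10}  ✔
2) x7 + x4 = 5 + 5 = 10; 10 ≤ 13  ✔
3) x7 = 5 lies in [2, 7]  ✔
4) x2 = 7 lies in [7, 11]  ✔
5) 3x7 + 5x4 = 3(5) + 5(5) = 40  ✔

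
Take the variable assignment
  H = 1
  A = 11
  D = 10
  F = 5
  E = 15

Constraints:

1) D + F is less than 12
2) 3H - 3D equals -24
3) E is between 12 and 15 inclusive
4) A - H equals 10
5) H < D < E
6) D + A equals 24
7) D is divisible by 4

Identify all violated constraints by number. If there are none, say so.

No — constraints 1, 2, 6, and 7 are not satisfied.

1) D + F = 10 + 5 = 15; 15 ≥ 12, bound 12 not met — does not hold.
2) 3H - 3D = 3(1) - 3(10) = -27, not -24 — does not hold.
3) E = 15 lies in [12, 15] — holds.
4) A - H = 11 - 1 = 10 — holds.
5) values 1 < 10 < 15 — holds.
6) D + A = 10 + 11 = 21, not 24 — does not hold.
7) 10 = 4*2 + 2, so 4 does not divide 10 — does not hold.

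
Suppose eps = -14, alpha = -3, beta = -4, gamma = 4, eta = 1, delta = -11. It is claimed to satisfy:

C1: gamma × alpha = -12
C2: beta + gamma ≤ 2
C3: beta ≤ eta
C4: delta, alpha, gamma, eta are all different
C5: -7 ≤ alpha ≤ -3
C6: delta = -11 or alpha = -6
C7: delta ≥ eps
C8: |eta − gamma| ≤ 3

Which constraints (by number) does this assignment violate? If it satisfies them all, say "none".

C1: gamma × alpha = 4 × (-3) = -12  yes
C2: beta + gamma = -4 + 4 = 0; 0 ≤ 2  yes
C3: beta = -4, eta = 1; -4 ≤ 1  yes
C4: values -11, -3, 4, 1 are pairwise distinct  yes
C5: alpha = -3 lies in [-7, -3]  yes
C6: delta = -11 = -11 (first disjunct)  yes
C7: delta = -11, eps = -14; -11 ≥ -14  yes
C8: |1 − 4| = 3; 3 ≤ 3  yes

All constraints are satisfied.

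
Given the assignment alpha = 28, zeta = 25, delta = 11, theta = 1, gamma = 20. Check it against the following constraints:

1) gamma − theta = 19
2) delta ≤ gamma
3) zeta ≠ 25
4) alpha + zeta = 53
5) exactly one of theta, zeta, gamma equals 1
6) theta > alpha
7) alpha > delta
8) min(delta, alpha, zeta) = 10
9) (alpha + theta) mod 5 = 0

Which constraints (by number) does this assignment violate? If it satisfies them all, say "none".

The assignment fails constraints 3, 6, 8, and 9.

1) gamma − theta = 20 − 1 = 19 — holds.
2) delta = 11, gamma = 20; 11 ≤ 20 — holds.
3) zeta = 25, but 25 is required to differ — does not hold.
4) alpha + zeta = 28 + 25 = 53 — holds.
5) theta=1, zeta=25, gamma=20; 1 of them equals 1 — holds.
6) theta = 1, alpha = 28; 1 ≤ 28 (want >) — does not hold.
7) alpha = 28, delta = 11; 28 > 11 — holds.
8) min(11, 28, 25) = 11, not 10 — does not hold.
9) alpha + theta = 29; 29 mod 5 = 4, not 0 — does not hold.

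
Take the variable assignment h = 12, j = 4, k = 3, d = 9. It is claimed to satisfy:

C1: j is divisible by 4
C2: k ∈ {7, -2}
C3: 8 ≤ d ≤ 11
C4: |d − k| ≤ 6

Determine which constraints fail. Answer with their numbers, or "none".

C1: 4 / 4 = 1, so 4 divides 4 — holds.
C2: k = 3 is not in {7, -2} — does not hold.
C3: d = 9 lies in [8, 11] — holds.
C4: |9 − 3| = 6; 6 ≤ 6 — holds.

The assignment fails constraint 2.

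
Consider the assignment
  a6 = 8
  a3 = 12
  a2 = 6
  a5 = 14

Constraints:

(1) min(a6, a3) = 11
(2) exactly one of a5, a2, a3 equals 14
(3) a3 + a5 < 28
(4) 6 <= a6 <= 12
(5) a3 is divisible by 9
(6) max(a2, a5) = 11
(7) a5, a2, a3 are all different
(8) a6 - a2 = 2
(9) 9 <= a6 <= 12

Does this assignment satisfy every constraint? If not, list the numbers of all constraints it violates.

(1) min(8, 12) = 8, not 11  no
(2) a5=14, a2=6, a3=12; 1 of them equals 14  yes
(3) a3 + a5 = 12 + 14 = 26; 26 < 28  yes
(4) a6 = 8 lies in [6, 12]  yes
(5) 12 = 9*1 + 3, so 9 does not divide 12  no
(6) max(6, 14) = 14, not 11  no
(7) values 14, 6, 12 are pairwise distinct  yes
(8) a6 - a2 = 8 - 6 = 2  yes
(9) a6 = 8 is outside [9, 12]  no

Constraints 1, 5, 6, and 9 do not hold.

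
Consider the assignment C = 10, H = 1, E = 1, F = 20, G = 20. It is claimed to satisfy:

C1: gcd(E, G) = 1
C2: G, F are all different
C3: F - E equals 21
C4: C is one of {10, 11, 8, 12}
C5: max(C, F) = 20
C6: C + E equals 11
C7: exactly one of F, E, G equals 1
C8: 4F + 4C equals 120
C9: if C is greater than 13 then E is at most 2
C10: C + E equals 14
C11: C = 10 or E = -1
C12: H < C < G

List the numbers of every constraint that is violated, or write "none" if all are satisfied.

Constraints 2, 3, 10 do not hold.

C1: gcd(1, 20) = 1 — holds.
C2: G = F = 20, not all different — fails.
C3: F - E = 20 - 1 = 19, not 21 — fails.
C4: C = 10 is in {10, 11, 8, 12} — holds.
C5: max(10, 20) = 20 — holds.
C6: C + E = 10 + 1 = 11 — holds.
C7: F=20, E=1, G=20; 1 of them equals 1 — holds.
C8: 4F + 4C = 4(20) + 4(10) = 120 — holds.
C9: C = 10, not > 13; antecedent false, conditional vacuously true — holds.
C10: C + E = 10 + 1 = 11, not 14 — fails.
C11: C = 10 = 10 (first disjunct) — holds.
C12: values 1 < 10 < 20 — holds.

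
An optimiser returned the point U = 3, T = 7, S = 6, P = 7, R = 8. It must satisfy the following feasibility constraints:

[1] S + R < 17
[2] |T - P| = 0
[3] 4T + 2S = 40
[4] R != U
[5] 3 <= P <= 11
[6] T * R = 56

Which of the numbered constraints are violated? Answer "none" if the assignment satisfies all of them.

No violations.

[1] S + R = 6 + 8 = 14; 14 < 17  holds
[2] |7 - 7| = 0  holds
[3] 4T + 2S = 4(7) + 2(6) = 40  holds
[4] R = 8, U = 3; distinct  holds
[5] P = 7 lies in [3, 11]  holds
[6] T * R = 7 * 8 = 56  holds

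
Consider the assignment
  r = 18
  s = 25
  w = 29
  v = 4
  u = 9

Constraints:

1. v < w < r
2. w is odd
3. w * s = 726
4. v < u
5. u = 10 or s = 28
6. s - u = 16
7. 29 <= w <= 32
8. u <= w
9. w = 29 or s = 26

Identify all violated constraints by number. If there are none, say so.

The assignment fails constraints 1, 3, and 5.

1. values 4, 29, 18; w = 29 is not < r = 18 — does not hold.
2. w = 29 is odd — holds.
3. w * s = 29 * 25 = 725, not 726 — does not hold.
4. v = 4, u = 9; 4 < 9 — holds.
5. u = 9 ≠ 10 and s = 25 ≠ 28; both disjuncts false — does not hold.
6. s - u = 25 - 9 = 16 — holds.
7. w = 29 lies in [29, 32] — holds.
8. u = 9, w = 29; 9 ≤ 29 — holds.
9. w = 29 = 29 (first disjunct) — holds.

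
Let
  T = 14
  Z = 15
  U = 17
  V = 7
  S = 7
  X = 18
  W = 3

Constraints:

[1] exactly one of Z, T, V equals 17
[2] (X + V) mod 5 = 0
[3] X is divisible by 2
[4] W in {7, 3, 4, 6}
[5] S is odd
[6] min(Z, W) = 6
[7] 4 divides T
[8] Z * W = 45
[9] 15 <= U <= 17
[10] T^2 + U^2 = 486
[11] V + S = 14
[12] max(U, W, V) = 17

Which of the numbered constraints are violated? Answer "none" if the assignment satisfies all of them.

Violated: 1, 6, 7, and 10.

[1] Z=15, T=14, V=7; 0 of them equal 17, not exactly one — does not hold.
[2] X + V = 25; 25 mod 5 = 0 — holds.
[3] 18 / 2 = 9, so 2 divides 18 — holds.
[4] W = 3 is in {7, 3, 4, 6} — holds.
[5] S = 7 is odd — holds.
[6] min(15, 3) = 3, not 6 — does not hold.
[7] 14 = 4*3 + 2, so 4 does not divide 14 — does not hold.
[8] Z * W = 15 * 3 = 45 — holds.
[9] U = 17 lies in [15, 17] — holds.
[10] T^2 + U^2 = 14^2 + 17^2 = 196 + 289 = 485, not 486 — does not hold.
[11] V + S = 7 + 7 = 14 — holds.
[12] max(17, 3, 7) = 17 — holds.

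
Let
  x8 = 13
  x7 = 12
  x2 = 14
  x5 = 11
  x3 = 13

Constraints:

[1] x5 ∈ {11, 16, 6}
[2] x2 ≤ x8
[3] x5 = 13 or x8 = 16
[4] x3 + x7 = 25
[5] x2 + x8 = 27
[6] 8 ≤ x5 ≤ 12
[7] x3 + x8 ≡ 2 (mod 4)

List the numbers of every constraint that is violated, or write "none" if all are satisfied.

[1] x5 = 11 is in {11, 16, 6} — holds.
[2] x2 = 14, x8 = 13; 14 > 13 (want ≤) — does not hold.
[3] x5 = 11 ≠ 13 and x8 = 13 ≠ 16; both disjuncts false — does not hold.
[4] x3 + x7 = 13 + 12 = 25 — holds.
[5] x2 + x8 = 14 + 13 = 27 — holds.
[6] x5 = 11 lies in [8, 12] — holds.
[7] x3 + x8 = 26; 26 mod 4 = 2 — holds.

Violated: 2 and 3.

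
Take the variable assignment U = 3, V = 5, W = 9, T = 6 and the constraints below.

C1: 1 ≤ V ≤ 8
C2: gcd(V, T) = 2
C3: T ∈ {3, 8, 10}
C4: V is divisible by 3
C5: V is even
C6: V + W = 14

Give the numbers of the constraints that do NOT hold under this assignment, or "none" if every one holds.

Constraints 2, 3, 4, and 5 are violated.

C1: V = 5 lies in [1, 8]  holds
C2: gcd(5, 6) = 1, not 2  fails
C3: T = 6 is not in {3, 8, 10}  fails
C4: 5 = 3×1 + 2, so 3 does not divide 5  fails
C5: V = 5 is odd  fails
C6: V + W = 5 + 9 = 14  holds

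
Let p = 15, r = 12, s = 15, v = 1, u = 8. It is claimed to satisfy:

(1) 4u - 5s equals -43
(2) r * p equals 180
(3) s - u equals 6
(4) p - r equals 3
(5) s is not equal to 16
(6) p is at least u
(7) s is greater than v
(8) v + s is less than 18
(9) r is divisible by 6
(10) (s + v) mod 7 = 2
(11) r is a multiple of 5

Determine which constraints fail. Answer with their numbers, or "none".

The assignment fails constraints 3 and 11.

(1) 4u - 5s = 4(8) - 5(15) = -43  holds
(2) r * p = 12 * 15 = 180  holds
(3) s - u = 15 - 8 = 7, not 6  fails
(4) p - r = 15 - 12 = 3  holds
(5) s = 15, and 15 ≠ 16  holds
(6) p = 15, u = 8; 15 ≥ 8  holds
(7) s = 15, v = 1; 15 > 1  holds
(8) v + s = 1 + 15 = 16; 16 < 18  holds
(9) 12 / 6 = 2, so 6 divides 12  holds
(10) s + v = 16; 16 mod 7 = 2  holds
(11) 12 = 5*2 + 2, so 5 does not divide 12  fails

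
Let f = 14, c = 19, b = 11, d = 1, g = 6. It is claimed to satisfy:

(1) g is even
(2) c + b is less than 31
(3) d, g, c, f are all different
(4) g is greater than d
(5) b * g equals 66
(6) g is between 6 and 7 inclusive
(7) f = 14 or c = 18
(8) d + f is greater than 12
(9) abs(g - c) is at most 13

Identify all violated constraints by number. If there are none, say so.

(1) g = 6 is even  OK
(2) c + b = 19 + 11 = 30; 30 < 31  OK
(3) values 1, 6, 19, 14 are pairwise distinct  OK
(4) g = 6, d = 1; 6 > 1  OK
(5) b * g = 11 * 6 = 66  OK
(6) g = 6 lies in [6, 7]  OK
(7) f = 14 = 14 (first disjunct)  OK
(8) d + f = 1 + 14 = 15; 15 > 12  OK
(9) abs(6 - 19) = 13; 13 ≤ 13  OK

Yes — all constraints hold.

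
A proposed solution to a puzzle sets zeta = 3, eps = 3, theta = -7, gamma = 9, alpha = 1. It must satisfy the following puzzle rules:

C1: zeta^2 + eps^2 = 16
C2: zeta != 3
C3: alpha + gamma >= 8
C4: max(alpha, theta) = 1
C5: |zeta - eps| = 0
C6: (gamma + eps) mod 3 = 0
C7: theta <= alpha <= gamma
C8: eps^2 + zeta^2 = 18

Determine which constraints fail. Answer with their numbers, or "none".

C1: zeta^2 + eps^2 = 3^2 + 3^2 = 9 + 9 = 18, not 16 — does not hold.
C2: zeta = 3, but 3 is required to differ — does not hold.
C3: alpha + gamma = 1 + 9 = 10; 10 ≥ 8 — holds.
C4: max(1, -7) = 1 — holds.
C5: |3 - 3| = 0 — holds.
C6: gamma + eps = 12; 12 mod 3 = 0 — holds.
C7: values -7 <= 1 <= 9 — holds.
C8: eps^2 + zeta^2 = 3^2 + 3^2 = 9 + 9 = 18 — holds.

The assignment fails constraints 1, 2.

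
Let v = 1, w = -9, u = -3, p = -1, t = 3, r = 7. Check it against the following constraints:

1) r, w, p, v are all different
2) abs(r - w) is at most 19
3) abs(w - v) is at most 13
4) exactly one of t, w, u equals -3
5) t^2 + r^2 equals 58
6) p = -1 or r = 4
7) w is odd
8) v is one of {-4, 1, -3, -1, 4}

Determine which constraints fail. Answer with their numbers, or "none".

None — every constraint holds.

1) values 7, -9, -1, 1 are pairwise distinct — holds.
2) abs(7 - (-9)) = 16; 16 ≤ 19 — holds.
3) abs(-9 - 1) = 10; 10 ≤ 13 — holds.
4) t=3, w=-9, u=-3; 1 of them equals -3 — holds.
5) t^2 + r^2 = 3^2 + 7^2 = 9 + 49 = 58 — holds.
6) p = -1 = -1 (first disjunct) — holds.
7) w = -9 is odd — holds.
8) v = 1 is in {-4, 1, -3, -1, 4} — holds.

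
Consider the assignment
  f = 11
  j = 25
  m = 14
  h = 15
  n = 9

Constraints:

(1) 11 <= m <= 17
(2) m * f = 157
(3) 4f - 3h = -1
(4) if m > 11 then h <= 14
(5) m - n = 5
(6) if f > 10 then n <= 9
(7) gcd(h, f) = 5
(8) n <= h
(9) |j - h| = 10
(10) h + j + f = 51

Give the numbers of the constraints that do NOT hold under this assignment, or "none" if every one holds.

(1) m = 14 lies in [11, 17] — OK.
(2) m * f = 14 * 11 = 154, not 157 — violated.
(3) 4f - 3h = 4(11) - 3(15) = -1 — OK.
(4) m = 14 > 11, so we need h ≤ 14; but h = 15 > 14 — violated.
(5) m - n = 14 - 9 = 5 — OK.
(6) f = 11 > 10, so we need n ≤ 9; n = 9 ≤ 9 — OK.
(7) gcd(15, 11) = 1, not 5 — violated.
(8) n = 9, h = 15; 9 ≤ 15 — OK.
(9) |25 - 15| = 10 — OK.
(10) h + j + f = 15 + 25 + 11 = 51 — OK.

Violated: 2, 4, 7.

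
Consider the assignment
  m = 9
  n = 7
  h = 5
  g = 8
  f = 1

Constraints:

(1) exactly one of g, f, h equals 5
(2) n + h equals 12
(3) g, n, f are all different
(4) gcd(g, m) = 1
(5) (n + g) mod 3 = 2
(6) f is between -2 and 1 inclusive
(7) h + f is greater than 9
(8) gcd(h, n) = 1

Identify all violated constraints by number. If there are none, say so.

(1) g=8, f=1, h=5; 1 of them equals 5 — OK.
(2) n + h = 7 + 5 = 12 — OK.
(3) values 8, 7, 1 are pairwise distinct — OK.
(4) gcd(8, 9) = 1 — OK.
(5) n + g = 15; 15 mod 3 = 0, not 2 — violated.
(6) f = 1 lies in [-2, 1] — OK.
(7) h + f = 5 + 1 = 6; 6 ≤ 9, bound 9 not met — violated.
(8) gcd(5, 7) = 1 — OK.

The assignment fails constraints 5 and 7.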